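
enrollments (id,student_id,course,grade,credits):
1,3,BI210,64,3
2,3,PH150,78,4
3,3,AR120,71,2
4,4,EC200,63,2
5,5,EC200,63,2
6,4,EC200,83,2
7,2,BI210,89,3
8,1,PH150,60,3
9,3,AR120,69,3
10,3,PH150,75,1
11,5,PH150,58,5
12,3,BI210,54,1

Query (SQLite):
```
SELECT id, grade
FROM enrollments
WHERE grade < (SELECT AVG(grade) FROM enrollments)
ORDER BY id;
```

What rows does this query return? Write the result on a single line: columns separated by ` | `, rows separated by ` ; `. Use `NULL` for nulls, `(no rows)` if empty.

1 | 64 ; 4 | 63 ; 5 | 63 ; 8 | 60 ; 11 | 58 ; 12 | 54

Scalar subquery: AVG(grade) over all enrollments rows = 68.916667 (≈; comparison uses full precision).
Keep rows where grade < that value.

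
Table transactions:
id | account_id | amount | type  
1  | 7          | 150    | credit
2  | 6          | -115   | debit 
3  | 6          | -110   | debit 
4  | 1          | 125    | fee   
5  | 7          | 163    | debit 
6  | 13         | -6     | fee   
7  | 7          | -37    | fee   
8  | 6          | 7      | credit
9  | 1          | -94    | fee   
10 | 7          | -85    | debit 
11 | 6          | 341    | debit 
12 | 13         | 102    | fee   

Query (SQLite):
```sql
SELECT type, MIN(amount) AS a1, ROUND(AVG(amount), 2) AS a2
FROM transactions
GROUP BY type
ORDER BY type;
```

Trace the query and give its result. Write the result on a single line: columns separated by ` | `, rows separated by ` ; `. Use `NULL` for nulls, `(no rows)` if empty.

credit | 7 | 78.5 ; debit | -115 | 38.8 ; fee | -94 | 18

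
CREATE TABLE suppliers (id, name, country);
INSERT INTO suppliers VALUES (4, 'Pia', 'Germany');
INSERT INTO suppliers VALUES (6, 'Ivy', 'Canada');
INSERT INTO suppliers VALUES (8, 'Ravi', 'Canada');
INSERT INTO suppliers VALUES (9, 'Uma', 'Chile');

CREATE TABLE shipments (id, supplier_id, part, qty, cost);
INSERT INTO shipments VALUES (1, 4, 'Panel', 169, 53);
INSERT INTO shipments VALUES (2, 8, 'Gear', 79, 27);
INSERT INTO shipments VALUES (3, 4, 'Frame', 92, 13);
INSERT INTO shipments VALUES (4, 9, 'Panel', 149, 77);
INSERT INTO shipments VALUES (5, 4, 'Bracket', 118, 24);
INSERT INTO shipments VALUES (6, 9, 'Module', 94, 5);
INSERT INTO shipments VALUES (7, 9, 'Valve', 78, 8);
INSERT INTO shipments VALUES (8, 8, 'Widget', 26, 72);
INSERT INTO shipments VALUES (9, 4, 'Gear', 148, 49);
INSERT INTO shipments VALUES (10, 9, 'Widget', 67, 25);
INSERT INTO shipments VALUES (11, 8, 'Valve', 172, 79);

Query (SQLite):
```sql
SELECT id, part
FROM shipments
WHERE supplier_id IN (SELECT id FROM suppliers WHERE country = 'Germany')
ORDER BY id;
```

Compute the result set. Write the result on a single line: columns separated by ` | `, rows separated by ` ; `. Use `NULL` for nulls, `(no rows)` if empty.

Inner query: suppliers.id where country = 'Germany'.
Outer: keep shipments rows whose supplier_id is in that set.
Inner query → {4}

1 | Panel ; 3 | Frame ; 5 | Bracket ; 9 | Gear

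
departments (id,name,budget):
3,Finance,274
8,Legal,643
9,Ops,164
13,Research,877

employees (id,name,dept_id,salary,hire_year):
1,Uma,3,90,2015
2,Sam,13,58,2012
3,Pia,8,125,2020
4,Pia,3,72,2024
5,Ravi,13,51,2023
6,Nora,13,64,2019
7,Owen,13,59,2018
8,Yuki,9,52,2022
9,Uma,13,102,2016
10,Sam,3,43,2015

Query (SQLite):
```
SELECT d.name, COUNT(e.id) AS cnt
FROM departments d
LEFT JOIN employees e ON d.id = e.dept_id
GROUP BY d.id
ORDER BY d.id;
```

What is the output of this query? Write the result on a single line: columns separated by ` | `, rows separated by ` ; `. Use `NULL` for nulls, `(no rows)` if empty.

Finance | 3 ; Legal | 1 ; Ops | 1 ; Research | 5

LEFT JOIN keeps every departments row; unmatched ones get NULL for employees columns.
Group by departments.id and compute COUNT(e.id). COUNT(col) of an all-NULL group is 0.
  3: ids {1, 4, 10} → COUNT(e.id)=3
  8: ids {3} → COUNT(e.id)=1
  9: ids {8} → COUNT(e.id)=1
  13: ids {2, 5, 6, 7, 9} → COUNT(e.id)=5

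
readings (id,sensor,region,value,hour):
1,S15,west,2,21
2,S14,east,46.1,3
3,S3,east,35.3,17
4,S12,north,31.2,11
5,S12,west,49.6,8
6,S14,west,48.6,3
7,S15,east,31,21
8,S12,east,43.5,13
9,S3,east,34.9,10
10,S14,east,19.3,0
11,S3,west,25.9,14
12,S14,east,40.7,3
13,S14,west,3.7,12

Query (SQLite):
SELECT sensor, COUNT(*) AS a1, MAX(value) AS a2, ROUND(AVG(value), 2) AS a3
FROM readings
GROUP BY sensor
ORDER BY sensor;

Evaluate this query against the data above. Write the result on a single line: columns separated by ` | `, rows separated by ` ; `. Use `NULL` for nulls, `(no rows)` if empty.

Group readings by sensor.
Per group compute: COUNT(*), MAX(value), ROUND(AVG(value), 2).
  S12: ids {4, 5, 8} → COUNT(*)=3, MAX(value)=49.6, ROUND(AVG(value), 2)=41.43
  S14: ids {2, 6, 10, 12, 13} → COUNT(*)=5, MAX(value)=48.6, ROUND(AVG(value), 2)=31.68
  S15: ids {1, 7} → COUNT(*)=2, MAX(value)=31, ROUND(AVG(value), 2)=16.5
  S3: ids {3, 9, 11} → COUNT(*)=3, MAX(value)=35.3, ROUND(AVG(value), 2)=32.03

S12 | 3 | 49.6 | 41.43 ; S14 | 5 | 48.6 | 31.68 ; S15 | 2 | 31 | 16.5 ; S3 | 3 | 35.3 | 32.03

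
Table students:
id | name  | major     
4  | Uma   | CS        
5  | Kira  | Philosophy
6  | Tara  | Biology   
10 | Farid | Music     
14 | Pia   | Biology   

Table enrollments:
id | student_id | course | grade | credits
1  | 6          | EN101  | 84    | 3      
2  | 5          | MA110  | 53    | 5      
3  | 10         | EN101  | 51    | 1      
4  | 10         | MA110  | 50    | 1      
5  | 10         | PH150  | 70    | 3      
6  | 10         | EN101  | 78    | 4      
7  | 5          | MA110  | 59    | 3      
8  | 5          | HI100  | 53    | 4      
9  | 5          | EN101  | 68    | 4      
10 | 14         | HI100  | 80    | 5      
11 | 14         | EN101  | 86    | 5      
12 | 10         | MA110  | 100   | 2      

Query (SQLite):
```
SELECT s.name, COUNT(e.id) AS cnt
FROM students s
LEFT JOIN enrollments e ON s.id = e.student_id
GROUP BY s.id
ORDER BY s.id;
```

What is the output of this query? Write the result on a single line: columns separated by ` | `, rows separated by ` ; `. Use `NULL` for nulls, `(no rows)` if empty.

Uma | 0 ; Kira | 4 ; Tara | 1 ; Farid | 5 ; Pia | 2

LEFT JOIN keeps every students row; unmatched ones get NULL for enrollments columns.
Group by students.id and compute COUNT(e.id). COUNT(col) of an all-NULL group is 0.
  4: ids {—} → COUNT(e.id)=0
  5: ids {2, 7, 8, 9} → COUNT(e.id)=4
  6: ids {1} → COUNT(e.id)=1
  10: ids {3, 4, 5, 6, 12} → COUNT(e.id)=5
  14: ids {10, 11} → COUNT(e.id)=2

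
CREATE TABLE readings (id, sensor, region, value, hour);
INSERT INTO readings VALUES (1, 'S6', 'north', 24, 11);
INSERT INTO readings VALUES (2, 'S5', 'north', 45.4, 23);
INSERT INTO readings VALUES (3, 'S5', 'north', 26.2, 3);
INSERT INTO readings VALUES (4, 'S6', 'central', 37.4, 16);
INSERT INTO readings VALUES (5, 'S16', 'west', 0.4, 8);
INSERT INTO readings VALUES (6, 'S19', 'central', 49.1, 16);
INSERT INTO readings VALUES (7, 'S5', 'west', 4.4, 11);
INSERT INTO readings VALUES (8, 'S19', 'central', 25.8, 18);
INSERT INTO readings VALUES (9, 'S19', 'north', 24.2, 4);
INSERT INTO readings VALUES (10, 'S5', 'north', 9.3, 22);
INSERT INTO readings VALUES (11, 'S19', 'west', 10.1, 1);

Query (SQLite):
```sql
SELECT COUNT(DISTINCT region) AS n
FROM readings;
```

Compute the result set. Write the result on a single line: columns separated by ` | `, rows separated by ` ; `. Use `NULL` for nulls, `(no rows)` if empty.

Count distinct non-NULL region values.

3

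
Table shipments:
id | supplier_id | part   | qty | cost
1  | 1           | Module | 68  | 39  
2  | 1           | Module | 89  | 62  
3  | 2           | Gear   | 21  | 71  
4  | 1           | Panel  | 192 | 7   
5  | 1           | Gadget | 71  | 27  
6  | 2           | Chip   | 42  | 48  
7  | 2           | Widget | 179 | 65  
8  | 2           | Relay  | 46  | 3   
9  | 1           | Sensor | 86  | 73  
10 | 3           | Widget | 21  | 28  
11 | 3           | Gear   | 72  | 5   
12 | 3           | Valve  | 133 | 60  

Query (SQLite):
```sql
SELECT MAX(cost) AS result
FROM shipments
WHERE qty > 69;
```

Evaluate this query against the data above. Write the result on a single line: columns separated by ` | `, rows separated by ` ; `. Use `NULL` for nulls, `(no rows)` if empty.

73

Rows where qty > 69 → cost values: [62, 7, 27, 65, 73, 5, 60].
MAX of non-NULL values = 73.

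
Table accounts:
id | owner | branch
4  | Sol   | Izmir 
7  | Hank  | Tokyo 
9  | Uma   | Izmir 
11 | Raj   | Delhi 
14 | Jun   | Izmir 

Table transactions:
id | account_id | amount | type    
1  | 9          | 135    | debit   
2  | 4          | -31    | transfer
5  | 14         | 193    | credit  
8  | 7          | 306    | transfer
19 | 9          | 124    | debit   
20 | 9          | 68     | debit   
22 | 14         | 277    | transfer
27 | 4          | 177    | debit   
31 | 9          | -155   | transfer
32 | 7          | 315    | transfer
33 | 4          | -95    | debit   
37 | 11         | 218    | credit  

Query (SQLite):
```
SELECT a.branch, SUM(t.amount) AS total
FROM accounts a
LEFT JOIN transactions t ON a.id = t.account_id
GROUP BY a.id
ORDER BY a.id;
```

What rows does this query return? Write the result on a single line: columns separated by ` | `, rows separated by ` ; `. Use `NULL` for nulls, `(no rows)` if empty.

LEFT JOIN keeps every accounts row; unmatched ones get NULL for transactions columns.
Group by accounts.id and compute SUM(t.amount). SUM over an all-NULL group is NULL.
  4: ids {2, 27, 33} → SUM(t.amount)=51
  7: ids {8, 32} → SUM(t.amount)=621
  9: ids {1, 19, 20, 31} → SUM(t.amount)=172
  11: ids {37} → SUM(t.amount)=218
  14: ids {5, 22} → SUM(t.amount)=470

Izmir | 51 ; Tokyo | 621 ; Izmir | 172 ; Delhi | 218 ; Izmir | 470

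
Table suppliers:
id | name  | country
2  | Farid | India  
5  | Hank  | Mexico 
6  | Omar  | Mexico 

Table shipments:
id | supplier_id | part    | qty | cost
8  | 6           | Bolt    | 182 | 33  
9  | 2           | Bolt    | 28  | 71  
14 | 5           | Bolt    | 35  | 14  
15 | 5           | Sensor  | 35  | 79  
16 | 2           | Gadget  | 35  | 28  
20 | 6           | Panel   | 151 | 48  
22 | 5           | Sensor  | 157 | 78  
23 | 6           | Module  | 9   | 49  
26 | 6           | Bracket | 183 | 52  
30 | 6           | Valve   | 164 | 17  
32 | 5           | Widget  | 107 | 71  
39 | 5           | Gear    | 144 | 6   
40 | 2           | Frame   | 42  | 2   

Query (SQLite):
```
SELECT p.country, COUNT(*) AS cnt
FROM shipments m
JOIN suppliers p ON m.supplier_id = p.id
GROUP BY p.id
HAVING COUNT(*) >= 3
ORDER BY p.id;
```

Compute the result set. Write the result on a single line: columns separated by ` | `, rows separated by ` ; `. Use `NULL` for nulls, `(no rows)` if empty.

India | 3 ; Mexico | 5 ; Mexico | 5

Join each shipments row to its suppliers via supplier_id.
Group joined rows by suppliers.id; compute COUNT(*) per group.
HAVING: keep groups with count ≥ 3.
  2: ids {9, 16, 40} → COUNT(*)=3
  5: ids {14, 15, 22, 32, 39} → COUNT(*)=5
  6: ids {8, 20, 23, 26, 30} → COUNT(*)=5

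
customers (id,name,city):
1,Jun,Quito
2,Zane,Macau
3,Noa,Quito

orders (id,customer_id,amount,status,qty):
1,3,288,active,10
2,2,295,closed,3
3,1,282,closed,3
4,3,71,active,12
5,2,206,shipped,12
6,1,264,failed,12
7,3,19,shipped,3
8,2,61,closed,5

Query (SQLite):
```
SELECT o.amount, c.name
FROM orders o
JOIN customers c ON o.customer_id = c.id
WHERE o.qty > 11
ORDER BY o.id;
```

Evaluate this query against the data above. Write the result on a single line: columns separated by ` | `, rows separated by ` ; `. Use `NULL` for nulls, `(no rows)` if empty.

71 | Noa ; 206 | Zane ; 264 | Jun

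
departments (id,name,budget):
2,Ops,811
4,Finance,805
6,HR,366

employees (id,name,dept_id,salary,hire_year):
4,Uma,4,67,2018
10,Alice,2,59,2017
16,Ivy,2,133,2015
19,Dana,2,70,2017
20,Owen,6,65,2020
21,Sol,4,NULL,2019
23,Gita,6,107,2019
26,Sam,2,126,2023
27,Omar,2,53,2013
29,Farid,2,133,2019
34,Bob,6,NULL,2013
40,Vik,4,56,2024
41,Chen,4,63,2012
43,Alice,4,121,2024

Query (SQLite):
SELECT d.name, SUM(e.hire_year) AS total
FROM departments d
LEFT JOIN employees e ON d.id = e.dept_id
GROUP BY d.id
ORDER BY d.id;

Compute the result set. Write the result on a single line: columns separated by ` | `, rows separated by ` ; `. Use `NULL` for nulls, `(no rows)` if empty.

Ops | 12104 ; Finance | 10097 ; HR | 6052

LEFT JOIN keeps every departments row; unmatched ones get NULL for employees columns.
Group by departments.id and compute SUM(e.hire_year). SUM over an all-NULL group is NULL.
  2: ids {10, 16, 19, 26, 27, 29} → SUM(e.hire_year)=12104
  4: ids {4, 21, 40, 41, 43} → SUM(e.hire_year)=10097
  6: ids {20, 23, 34} → SUM(e.hire_year)=6052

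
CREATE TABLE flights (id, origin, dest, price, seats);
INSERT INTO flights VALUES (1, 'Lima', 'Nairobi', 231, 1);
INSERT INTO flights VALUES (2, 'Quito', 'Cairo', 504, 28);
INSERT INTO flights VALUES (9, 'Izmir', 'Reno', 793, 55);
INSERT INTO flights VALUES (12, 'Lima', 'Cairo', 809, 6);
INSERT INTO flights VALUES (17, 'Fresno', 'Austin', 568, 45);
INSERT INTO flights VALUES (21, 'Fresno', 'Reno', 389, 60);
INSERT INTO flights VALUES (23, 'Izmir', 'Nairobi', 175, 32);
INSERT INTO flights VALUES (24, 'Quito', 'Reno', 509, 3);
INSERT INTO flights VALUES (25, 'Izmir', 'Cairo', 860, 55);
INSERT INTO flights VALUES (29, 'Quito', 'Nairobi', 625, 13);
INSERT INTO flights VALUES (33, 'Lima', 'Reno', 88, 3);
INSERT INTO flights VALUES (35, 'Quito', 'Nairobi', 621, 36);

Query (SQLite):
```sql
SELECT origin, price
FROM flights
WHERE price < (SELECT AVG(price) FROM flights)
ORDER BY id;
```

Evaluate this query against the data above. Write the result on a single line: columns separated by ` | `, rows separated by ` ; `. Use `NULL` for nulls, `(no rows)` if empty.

Scalar subquery: AVG(price) over all flights rows = 514.333333 (≈; comparison uses full precision).
Keep rows where price < that value.

Lima | 231 ; Quito | 504 ; Fresno | 389 ; Izmir | 175 ; Quito | 509 ; Lima | 88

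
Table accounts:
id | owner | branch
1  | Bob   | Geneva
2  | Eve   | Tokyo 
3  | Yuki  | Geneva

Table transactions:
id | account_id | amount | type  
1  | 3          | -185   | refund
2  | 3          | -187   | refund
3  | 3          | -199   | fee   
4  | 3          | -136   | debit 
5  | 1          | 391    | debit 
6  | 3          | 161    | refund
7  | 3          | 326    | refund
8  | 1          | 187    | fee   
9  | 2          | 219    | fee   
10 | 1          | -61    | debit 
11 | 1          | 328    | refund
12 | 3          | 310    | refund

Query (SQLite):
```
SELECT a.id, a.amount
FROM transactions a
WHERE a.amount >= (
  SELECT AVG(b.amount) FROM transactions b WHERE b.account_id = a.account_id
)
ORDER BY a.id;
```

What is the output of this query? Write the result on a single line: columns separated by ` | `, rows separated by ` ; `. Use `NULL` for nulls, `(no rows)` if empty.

5 | 391 ; 6 | 161 ; 7 | 326 ; 9 | 219 ; 11 | 328 ; 12 | 310

For each transactions row a, compute AVG(amount) over rows sharing a.account_id.
Keep row a if a.amount >= that per-group AVG.
  account_id=1: AVG(amount) = 211.25
  account_id=2: AVG(amount) = 219.0
  account_id=3: AVG(amount) = 12.857143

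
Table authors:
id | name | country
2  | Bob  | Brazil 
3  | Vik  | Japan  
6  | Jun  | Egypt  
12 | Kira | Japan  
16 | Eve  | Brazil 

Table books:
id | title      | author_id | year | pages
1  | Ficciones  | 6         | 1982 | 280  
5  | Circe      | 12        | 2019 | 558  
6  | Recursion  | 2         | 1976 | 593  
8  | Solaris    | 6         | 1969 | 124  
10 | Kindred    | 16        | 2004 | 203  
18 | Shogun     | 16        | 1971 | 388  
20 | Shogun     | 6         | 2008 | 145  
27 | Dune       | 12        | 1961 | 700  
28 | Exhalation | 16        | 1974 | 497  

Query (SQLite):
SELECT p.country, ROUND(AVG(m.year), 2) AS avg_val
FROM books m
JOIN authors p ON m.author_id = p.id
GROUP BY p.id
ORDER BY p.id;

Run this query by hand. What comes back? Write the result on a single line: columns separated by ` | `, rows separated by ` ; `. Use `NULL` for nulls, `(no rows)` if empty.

Join each books row to its authors via author_id.
Group joined rows by authors.id; compute ROUND(AVG(m.year), 2) per group.
  2: ids {6} → ROUND(AVG(m.year), 2)=1976
  6: ids {1, 8, 20} → ROUND(AVG(m.year), 2)=1986.33
  12: ids {5, 27} → ROUND(AVG(m.year), 2)=1990
  16: ids {10, 18, 28} → ROUND(AVG(m.year), 2)=1983

Brazil | 1976 ; Egypt | 1986.33 ; Japan | 1990 ; Brazil | 1983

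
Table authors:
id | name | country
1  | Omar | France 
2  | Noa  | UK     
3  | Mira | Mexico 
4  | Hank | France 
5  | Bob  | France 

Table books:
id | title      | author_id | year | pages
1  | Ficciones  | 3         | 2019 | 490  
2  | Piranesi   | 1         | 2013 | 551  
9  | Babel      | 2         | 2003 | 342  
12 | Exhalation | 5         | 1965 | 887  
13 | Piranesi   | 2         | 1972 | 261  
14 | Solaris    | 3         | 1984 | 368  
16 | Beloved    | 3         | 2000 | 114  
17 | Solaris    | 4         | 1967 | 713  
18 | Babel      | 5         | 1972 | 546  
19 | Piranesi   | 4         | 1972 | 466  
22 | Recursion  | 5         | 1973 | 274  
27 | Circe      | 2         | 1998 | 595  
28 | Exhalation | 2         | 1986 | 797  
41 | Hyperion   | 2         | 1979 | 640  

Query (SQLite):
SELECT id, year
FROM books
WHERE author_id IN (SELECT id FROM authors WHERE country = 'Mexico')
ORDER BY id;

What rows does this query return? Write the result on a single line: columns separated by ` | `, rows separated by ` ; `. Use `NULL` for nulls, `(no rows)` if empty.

Inner query: authors.id where country = 'Mexico'.
Outer: keep books rows whose author_id is in that set.
Inner query → {3}

1 | 2019 ; 14 | 1984 ; 16 | 2000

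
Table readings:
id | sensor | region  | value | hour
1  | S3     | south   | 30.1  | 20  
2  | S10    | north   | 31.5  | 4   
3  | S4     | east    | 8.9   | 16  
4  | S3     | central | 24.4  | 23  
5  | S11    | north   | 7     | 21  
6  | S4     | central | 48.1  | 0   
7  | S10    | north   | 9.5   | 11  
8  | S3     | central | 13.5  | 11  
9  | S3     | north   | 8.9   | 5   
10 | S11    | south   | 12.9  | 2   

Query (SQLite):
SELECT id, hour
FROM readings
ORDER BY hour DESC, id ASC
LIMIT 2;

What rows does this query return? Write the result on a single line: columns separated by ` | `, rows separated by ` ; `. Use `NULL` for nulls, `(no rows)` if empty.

4 | 23 ; 5 | 21

Sort by hour desc, tiebreak id asc: (23, id=4), (21, id=5), (20, id=1), (16, id=3), (11, id=7) …. Take first 2.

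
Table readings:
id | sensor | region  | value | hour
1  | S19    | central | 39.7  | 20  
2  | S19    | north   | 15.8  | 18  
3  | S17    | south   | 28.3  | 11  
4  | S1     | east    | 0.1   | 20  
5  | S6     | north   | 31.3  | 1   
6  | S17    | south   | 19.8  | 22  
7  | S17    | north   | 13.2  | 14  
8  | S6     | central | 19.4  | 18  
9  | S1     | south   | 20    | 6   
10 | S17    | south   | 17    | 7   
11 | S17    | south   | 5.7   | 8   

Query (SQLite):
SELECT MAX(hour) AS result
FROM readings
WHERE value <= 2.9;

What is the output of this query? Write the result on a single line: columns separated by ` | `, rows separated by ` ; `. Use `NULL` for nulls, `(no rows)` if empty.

Rows where value <= 2.9 → hour values: [20].
MAX of non-NULL values = 20.

20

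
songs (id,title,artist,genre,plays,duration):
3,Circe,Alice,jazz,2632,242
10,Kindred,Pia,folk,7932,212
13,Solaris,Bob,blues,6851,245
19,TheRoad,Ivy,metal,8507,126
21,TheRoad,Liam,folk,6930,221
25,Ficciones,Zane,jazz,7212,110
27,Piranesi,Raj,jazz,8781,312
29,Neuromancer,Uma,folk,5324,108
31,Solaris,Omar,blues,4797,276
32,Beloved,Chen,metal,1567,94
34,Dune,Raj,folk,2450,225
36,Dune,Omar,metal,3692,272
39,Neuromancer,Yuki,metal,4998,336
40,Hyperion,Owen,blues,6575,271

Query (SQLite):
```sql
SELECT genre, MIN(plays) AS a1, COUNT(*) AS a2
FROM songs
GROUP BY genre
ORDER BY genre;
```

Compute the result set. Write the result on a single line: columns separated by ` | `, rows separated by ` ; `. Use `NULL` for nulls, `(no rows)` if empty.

blues | 4797 | 3 ; folk | 2450 | 4 ; jazz | 2632 | 3 ; metal | 1567 | 4

Group songs by genre.
Per group compute: MIN(plays), COUNT(*).
  blues: ids {13, 31, 40} → MIN(plays)=4797, COUNT(*)=3
  folk: ids {10, 21, 29, 34} → MIN(plays)=2450, COUNT(*)=4
  jazz: ids {3, 25, 27} → MIN(plays)=2632, COUNT(*)=3
  metal: ids {19, 32, 36, 39} → MIN(plays)=1567, COUNT(*)=4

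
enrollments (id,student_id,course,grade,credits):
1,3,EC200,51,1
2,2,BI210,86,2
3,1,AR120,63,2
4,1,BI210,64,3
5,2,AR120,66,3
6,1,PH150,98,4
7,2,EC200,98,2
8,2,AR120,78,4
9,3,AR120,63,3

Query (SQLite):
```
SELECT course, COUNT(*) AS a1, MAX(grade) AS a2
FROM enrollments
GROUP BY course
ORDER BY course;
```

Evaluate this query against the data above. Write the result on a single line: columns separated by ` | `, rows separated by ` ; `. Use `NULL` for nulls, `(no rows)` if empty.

Group enrollments by course.
Per group compute: COUNT(*), MAX(grade).
  AR120: ids {3, 5, 8, 9} → COUNT(*)=4, MAX(grade)=78
  BI210: ids {2, 4} → COUNT(*)=2, MAX(grade)=86
  EC200: ids {1, 7} → COUNT(*)=2, MAX(grade)=98
  PH150: ids {6} → COUNT(*)=1, MAX(grade)=98

AR120 | 4 | 78 ; BI210 | 2 | 86 ; EC200 | 2 | 98 ; PH150 | 1 | 98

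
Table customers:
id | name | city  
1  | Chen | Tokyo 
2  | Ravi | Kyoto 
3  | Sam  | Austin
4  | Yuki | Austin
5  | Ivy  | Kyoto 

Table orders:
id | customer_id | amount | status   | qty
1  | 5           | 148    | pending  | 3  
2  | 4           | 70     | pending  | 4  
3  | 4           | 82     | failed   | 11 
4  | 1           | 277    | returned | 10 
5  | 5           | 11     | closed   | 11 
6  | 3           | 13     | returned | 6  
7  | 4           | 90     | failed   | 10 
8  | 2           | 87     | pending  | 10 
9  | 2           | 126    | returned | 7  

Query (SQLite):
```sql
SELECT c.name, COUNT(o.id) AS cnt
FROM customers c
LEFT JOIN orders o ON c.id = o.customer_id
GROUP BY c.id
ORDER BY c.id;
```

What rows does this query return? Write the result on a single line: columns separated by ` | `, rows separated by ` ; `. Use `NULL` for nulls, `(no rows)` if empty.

Chen | 1 ; Ravi | 2 ; Sam | 1 ; Yuki | 3 ; Ivy | 2

LEFT JOIN keeps every customers row; unmatched ones get NULL for orders columns.
Group by customers.id and compute COUNT(o.id). COUNT(col) of an all-NULL group is 0.
  1: ids {4} → COUNT(o.id)=1
  2: ids {8, 9} → COUNT(o.id)=2
  3: ids {6} → COUNT(o.id)=1
  4: ids {2, 3, 7} → COUNT(o.id)=3
  5: ids {1, 5} → COUNT(o.id)=2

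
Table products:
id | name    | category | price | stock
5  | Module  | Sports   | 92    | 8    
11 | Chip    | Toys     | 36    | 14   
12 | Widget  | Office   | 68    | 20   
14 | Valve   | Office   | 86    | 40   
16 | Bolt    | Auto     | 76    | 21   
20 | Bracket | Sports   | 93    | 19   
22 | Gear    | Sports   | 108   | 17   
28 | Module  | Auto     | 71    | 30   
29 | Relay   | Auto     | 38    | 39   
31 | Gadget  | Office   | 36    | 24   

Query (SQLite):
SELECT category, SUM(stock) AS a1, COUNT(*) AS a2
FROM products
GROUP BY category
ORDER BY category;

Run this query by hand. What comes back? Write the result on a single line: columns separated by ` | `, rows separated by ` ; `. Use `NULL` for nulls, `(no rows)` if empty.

Group products by category.
Per group compute: SUM(stock), COUNT(*).
  Auto: ids {16, 28, 29} → SUM(stock)=90, COUNT(*)=3
  Office: ids {12, 14, 31} → SUM(stock)=84, COUNT(*)=3
  Sports: ids {5, 20, 22} → SUM(stock)=44, COUNT(*)=3
  Toys: ids {11} → SUM(stock)=14, COUNT(*)=1

Auto | 90 | 3 ; Office | 84 | 3 ; Sports | 44 | 3 ; Toys | 14 | 1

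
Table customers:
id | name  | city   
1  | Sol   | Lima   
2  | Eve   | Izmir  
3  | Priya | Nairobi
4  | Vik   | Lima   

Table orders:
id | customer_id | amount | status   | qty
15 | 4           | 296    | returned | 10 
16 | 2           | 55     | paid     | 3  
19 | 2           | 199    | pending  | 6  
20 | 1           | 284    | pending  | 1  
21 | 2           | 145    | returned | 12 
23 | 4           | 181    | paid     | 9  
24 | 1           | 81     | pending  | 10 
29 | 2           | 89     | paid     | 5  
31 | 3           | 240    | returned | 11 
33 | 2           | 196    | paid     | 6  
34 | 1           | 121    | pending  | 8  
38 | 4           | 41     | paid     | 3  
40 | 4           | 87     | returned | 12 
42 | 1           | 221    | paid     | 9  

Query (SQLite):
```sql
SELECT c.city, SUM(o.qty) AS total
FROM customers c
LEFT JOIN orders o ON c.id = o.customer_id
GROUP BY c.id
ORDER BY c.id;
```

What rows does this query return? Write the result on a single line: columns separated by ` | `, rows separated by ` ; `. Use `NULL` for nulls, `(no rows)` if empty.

Lima | 28 ; Izmir | 32 ; Nairobi | 11 ; Lima | 34

LEFT JOIN keeps every customers row; unmatched ones get NULL for orders columns.
Group by customers.id and compute SUM(o.qty). SUM over an all-NULL group is NULL.
  1: ids {20, 24, 34, 42} → SUM(o.qty)=28
  2: ids {16, 19, 21, 29, 33} → SUM(o.qty)=32
  3: ids {31} → SUM(o.qty)=11
  4: ids {15, 23, 38, 40} → SUM(o.qty)=34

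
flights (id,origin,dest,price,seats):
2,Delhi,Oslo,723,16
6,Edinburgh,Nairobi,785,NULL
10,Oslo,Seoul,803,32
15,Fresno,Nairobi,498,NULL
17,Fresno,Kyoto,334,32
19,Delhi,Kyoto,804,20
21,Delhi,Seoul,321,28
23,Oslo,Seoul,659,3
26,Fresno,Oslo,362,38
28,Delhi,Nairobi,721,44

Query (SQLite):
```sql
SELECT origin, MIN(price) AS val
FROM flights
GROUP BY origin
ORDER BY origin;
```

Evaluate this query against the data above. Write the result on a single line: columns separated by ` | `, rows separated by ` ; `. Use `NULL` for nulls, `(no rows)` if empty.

Partition flights by origin; compute MIN(price) within each group.
  Delhi: ids {2, 19, 21, 28} → MIN(price)=321
  Edinburgh: ids {6} → MIN(price)=785
  Fresno: ids {15, 17, 26} → MIN(price)=334
  Oslo: ids {10, 23} → MIN(price)=659

Delhi | 321 ; Edinburgh | 785 ; Fresno | 334 ; Oslo | 659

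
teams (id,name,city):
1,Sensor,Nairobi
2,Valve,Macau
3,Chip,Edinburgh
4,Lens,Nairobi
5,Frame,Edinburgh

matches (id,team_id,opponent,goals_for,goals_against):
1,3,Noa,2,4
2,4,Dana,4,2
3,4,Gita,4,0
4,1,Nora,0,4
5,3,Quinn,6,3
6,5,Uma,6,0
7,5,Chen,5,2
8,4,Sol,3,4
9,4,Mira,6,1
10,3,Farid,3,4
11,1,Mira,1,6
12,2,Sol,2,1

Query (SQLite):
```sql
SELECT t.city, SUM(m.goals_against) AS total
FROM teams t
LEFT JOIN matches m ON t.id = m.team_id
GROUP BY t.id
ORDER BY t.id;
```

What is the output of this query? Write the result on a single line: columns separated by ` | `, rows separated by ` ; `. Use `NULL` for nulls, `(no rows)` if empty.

Nairobi | 10 ; Macau | 1 ; Edinburgh | 11 ; Nairobi | 7 ; Edinburgh | 2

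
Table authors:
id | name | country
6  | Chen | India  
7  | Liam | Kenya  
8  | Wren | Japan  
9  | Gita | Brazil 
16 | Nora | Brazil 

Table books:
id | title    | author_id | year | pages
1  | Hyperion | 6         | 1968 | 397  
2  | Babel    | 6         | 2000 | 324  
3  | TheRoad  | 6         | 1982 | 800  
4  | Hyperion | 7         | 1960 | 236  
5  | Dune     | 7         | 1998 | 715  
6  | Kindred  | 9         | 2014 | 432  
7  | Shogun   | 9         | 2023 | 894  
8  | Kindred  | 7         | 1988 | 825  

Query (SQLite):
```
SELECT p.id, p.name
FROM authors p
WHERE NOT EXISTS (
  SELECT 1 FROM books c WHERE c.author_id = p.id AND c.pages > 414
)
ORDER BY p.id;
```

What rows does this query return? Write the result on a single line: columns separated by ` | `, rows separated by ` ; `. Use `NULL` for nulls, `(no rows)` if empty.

For each authors row, check whether any books with matching author_id has pages > 414.
Keep rows where that is false.

8 | Wren ; 16 | Nora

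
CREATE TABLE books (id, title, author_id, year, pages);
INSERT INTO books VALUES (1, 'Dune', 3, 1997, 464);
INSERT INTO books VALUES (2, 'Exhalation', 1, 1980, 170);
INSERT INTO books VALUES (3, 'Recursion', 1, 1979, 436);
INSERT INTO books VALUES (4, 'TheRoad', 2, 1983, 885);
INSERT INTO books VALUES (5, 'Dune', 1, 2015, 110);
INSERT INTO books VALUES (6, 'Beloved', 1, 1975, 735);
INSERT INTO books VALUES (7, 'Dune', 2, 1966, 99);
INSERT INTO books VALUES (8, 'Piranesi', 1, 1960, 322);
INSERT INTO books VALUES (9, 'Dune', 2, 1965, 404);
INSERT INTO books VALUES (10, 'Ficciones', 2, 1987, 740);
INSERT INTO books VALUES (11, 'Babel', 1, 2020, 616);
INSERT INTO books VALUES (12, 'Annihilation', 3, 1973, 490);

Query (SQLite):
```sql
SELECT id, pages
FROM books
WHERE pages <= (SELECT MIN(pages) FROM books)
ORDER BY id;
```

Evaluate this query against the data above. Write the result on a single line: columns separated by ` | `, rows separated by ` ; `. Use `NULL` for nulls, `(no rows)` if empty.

7 | 99

Scalar subquery: MIN(pages) over all books rows = 99.
Keep rows where pages <= that value.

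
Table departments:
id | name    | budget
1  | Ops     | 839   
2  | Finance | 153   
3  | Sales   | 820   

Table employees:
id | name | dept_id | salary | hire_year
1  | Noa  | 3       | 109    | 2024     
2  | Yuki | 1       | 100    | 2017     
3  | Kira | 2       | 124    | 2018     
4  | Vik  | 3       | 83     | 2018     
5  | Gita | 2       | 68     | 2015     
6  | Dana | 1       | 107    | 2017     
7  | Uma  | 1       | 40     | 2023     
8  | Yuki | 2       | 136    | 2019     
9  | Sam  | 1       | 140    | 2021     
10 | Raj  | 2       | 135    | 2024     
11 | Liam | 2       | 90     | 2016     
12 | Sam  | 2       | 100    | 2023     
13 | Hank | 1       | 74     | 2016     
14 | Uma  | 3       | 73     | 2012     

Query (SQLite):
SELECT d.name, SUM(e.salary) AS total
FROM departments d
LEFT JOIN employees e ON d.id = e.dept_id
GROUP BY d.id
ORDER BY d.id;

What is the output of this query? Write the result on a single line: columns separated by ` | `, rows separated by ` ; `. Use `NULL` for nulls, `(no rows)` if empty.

Ops | 461 ; Finance | 653 ; Sales | 265

LEFT JOIN keeps every departments row; unmatched ones get NULL for employees columns.
Group by departments.id and compute SUM(e.salary). SUM over an all-NULL group is NULL.
  1: ids {2, 6, 7, 9, 13} → SUM(e.salary)=461
  2: ids {3, 5, 8, 10, 11, 12} → SUM(e.salary)=653
  3: ids {1, 4, 14} → SUM(e.salary)=265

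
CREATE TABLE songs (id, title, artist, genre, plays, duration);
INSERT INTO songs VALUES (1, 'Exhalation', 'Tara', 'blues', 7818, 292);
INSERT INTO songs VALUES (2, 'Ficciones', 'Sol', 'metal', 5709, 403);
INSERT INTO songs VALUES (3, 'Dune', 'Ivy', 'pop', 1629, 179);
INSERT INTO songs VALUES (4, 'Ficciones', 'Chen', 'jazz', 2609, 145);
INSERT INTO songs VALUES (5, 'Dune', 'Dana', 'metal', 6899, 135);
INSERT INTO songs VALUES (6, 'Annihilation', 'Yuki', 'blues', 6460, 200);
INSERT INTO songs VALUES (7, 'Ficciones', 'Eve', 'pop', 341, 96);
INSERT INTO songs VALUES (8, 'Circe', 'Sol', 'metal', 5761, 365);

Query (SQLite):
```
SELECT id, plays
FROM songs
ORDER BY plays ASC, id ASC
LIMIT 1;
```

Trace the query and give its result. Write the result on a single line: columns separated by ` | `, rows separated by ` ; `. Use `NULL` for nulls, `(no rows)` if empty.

Sort by plays asc, tiebreak id asc: (341, id=7), (1629, id=3), (2609, id=4), (5709, id=2) …. Take first 1.

7 | 341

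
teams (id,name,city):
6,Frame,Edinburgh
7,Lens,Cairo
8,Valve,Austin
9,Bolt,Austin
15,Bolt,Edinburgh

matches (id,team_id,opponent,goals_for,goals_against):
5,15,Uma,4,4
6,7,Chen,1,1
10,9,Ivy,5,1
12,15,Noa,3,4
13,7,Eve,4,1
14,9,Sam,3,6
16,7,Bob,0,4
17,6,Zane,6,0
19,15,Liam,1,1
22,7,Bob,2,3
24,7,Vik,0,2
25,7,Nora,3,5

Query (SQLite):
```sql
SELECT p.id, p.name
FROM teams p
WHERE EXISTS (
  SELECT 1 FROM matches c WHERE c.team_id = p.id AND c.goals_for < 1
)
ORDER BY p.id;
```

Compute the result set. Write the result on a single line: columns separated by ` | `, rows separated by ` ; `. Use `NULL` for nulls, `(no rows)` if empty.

For each teams row, check whether any matches with matching team_id has goals_for < 1.
Keep rows where that is true.

7 | Lens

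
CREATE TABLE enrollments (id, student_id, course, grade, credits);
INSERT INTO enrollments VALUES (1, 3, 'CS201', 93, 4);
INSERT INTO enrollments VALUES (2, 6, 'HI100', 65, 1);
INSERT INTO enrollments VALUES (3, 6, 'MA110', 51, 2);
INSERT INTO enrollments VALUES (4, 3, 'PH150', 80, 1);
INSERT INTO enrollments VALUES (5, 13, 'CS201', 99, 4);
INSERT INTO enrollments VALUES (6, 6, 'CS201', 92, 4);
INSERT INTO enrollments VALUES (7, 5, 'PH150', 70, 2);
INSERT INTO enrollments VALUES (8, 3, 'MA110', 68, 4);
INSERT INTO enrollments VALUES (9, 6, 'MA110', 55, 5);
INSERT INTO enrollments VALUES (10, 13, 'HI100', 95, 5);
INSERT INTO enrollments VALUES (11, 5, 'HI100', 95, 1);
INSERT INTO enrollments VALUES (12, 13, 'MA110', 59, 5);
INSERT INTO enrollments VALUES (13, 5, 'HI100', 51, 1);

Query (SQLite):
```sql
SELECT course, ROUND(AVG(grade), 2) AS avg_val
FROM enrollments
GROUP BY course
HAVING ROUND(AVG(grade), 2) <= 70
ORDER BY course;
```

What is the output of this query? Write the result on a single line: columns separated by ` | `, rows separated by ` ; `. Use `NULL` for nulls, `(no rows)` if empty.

MA110 | 58.25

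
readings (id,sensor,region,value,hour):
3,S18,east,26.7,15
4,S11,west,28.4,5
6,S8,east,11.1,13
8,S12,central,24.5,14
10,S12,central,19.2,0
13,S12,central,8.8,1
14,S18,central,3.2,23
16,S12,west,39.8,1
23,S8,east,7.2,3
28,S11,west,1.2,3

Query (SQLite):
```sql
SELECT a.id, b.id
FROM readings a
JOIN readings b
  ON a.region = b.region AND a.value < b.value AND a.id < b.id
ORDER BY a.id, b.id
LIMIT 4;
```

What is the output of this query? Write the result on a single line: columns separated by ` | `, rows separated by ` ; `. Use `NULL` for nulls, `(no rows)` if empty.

4 | 16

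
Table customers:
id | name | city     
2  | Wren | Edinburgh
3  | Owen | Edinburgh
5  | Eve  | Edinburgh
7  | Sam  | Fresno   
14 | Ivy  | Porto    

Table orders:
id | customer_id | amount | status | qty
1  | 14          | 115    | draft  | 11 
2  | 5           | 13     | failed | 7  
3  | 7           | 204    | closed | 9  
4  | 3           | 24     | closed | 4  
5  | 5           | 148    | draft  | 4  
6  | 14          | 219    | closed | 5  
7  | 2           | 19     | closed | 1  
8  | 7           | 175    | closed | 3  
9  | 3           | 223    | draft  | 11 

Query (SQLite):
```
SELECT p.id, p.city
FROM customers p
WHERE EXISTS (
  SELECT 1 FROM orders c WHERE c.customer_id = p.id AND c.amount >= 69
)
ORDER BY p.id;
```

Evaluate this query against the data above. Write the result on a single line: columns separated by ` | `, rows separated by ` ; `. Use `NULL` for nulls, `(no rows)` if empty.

For each customers row, check whether any orders with matching customer_id has amount >= 69.
Keep rows where that is true.

3 | Edinburgh ; 5 | Edinburgh ; 7 | Fresno ; 14 | Porto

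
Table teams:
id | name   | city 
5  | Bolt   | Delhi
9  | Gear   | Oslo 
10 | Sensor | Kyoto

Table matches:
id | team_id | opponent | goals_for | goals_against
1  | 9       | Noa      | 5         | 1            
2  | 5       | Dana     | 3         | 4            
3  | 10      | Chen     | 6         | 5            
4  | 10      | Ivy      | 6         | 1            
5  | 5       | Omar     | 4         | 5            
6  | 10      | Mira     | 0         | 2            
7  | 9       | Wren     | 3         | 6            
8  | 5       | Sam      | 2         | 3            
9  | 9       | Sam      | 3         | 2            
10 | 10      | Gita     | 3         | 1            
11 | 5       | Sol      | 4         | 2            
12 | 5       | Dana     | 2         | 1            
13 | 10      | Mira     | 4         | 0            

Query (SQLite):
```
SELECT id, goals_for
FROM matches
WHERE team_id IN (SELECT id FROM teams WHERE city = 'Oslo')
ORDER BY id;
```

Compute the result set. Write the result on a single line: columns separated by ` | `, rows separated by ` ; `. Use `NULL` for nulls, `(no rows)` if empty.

Inner query: teams.id where city = 'Oslo'.
Outer: keep matches rows whose team_id is in that set.
Inner query → {9}

1 | 5 ; 7 | 3 ; 9 | 3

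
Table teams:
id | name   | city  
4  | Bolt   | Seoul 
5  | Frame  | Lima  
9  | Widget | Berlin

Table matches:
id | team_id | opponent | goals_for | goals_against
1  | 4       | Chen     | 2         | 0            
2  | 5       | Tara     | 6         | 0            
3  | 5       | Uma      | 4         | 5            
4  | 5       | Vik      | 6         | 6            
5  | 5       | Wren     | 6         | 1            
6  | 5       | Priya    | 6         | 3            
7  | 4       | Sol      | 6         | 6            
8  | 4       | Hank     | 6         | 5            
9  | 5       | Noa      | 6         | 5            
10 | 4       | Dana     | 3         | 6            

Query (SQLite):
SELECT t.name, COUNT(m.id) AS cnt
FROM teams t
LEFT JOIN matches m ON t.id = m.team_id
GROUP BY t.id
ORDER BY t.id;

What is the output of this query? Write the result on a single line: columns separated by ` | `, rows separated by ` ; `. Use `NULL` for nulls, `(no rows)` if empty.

LEFT JOIN keeps every teams row; unmatched ones get NULL for matches columns.
Group by teams.id and compute COUNT(m.id). COUNT(col) of an all-NULL group is 0.
  4: ids {1, 7, 8, 10} → COUNT(m.id)=4
  5: ids {2, 3, 4, 5, 6, 9} → COUNT(m.id)=6
  9: ids {—} → COUNT(m.id)=0

Bolt | 4 ; Frame | 6 ; Widget | 0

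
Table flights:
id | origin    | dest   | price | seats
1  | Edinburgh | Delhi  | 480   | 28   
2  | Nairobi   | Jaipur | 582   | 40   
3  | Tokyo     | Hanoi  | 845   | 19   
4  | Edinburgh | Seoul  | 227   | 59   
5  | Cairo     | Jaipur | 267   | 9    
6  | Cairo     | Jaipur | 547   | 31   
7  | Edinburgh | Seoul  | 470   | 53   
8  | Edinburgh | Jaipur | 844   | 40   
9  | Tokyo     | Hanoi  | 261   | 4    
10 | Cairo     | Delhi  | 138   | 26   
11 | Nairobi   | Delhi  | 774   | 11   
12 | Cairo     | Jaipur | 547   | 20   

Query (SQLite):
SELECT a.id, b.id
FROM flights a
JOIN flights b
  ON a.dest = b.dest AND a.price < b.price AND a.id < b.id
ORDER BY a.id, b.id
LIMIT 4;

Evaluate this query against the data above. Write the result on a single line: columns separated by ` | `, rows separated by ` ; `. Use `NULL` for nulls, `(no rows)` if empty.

Pairs (a,b) with same dest, a.price < b.price, a.id < b.id.
dest groups: Delhi:{1,10,11} Hanoi:{3,9} Jaipur:{2,5,6,8,12} Seoul:{4,7}
Ordered by (a.id, b.id); first 4.

1 | 11 ; 2 | 8 ; 4 | 7 ; 5 | 6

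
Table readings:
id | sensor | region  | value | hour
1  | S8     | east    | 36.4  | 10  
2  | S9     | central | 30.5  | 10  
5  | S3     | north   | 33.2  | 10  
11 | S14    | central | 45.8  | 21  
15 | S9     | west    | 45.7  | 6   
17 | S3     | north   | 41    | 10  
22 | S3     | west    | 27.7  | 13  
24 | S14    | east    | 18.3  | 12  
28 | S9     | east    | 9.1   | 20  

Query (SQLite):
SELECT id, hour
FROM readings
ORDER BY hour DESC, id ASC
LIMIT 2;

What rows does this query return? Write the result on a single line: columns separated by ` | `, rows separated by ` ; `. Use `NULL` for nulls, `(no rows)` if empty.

11 | 21 ; 28 | 20

Sort by hour desc, tiebreak id asc: (21, id=11), (20, id=28), (13, id=22), (12, id=24), (10, id=1) …. Take first 2.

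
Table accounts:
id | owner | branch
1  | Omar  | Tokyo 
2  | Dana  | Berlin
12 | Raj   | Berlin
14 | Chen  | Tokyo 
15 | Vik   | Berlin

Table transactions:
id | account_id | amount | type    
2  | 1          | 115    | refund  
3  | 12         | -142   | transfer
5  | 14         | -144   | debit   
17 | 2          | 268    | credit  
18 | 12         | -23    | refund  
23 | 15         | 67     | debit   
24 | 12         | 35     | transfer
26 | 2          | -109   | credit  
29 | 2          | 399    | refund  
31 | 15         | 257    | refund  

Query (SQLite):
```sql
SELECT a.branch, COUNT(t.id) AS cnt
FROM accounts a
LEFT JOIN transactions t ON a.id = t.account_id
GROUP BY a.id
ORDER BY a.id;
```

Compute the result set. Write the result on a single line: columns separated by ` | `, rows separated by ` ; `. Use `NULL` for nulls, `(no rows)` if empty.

LEFT JOIN keeps every accounts row; unmatched ones get NULL for transactions columns.
Group by accounts.id and compute COUNT(t.id). COUNT(col) of an all-NULL group is 0.
  1: ids {2} → COUNT(t.id)=1
  2: ids {17, 26, 29} → COUNT(t.id)=3
  12: ids {3, 18, 24} → COUNT(t.id)=3
  14: ids {5} → COUNT(t.id)=1
  15: ids {23, 31} → COUNT(t.id)=2

Tokyo | 1 ; Berlin | 3 ; Berlin | 3 ; Tokyo | 1 ; Berlin | 2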